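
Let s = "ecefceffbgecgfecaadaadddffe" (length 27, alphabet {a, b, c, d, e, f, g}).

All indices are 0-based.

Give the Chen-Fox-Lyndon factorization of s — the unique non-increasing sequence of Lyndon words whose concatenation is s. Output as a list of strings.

["e", "cefceff", "bgecgfec", "aadaadddffe"]

emit factor 1: 'e' (i=0, period=1)
emit factor 2: 'cefceff' (i=1, period=7)
emit factor 3: 'bgecgfec' (i=8, period=8)
emit factor 4: 'aadaadddffe' (i=16, period=11)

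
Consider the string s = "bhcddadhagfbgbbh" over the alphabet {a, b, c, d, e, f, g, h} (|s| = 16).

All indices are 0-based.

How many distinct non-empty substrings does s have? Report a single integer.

sorted suffixes:
  #0 SA[0]=5  'adhagfbgbbh'
  #1 SA[1]=8  'agfbgbbh'
  #2 SA[2]=13  'bbh'
  #3 SA[3]=11  'bgbbh'
  #4 SA[4]=14  'bh'
  #5 SA[5]=0  'bhcddadhagfbgbbh'
  #6 SA[6]=2  'cddadhagfbgbbh'
  #7 SA[7]=4  'dadhagfbgbbh'
  #8 SA[8]=3  'ddadhagfbgbbh'
  #9 SA[9]=6  'dhagfbgbbh'
  #10 SA[10]=10  'fbgbbh'
  #11 SA[11]=12  'gbbh'
  #12 SA[12]=9  'gfbgbbh'
  #13 SA[13]=15  'h'
  #14 SA[14]=7  'hagfbgbbh'
  #15 SA[15]=1  'hcddadhagfbgbbh'

SA = [5, 8, 13, 11, 14, 0, 2, 4, 3, 6, 10, 12, 9, 15, 7, 1]
[i] adj suffixes → lcp
  [1] 5/8 → 1 ('a')
  [2] 8/13 → 0 ('')
  [3] 13/11 → 1 ('b')
  [4] 11/14 → 1 ('b')
  [5] 14/0 → 2 ('bh')
  [6] 0/2 → 0 ('')
  [7] 2/4 → 0 ('')
  [8] 4/3 → 1 ('d')
  [9] 3/6 → 1 ('d')
  [10] 6/10 → 0 ('')
  [11] 10/12 → 0 ('')
  [12] 12/9 → 1 ('g')
  [13] 9/15 → 0 ('')
  [14] 15/7 → 1 ('h')
  [15] 7/1 → 1 ('h')

n(n+1)/2 = 16·17/2 = 136
Σ LCP = 0 + 1 + 0 + 1 + 1 + 2 + 0 + 0 + 1 + 1 + 0 + 0 + 1 + 0 + 1 + 1 = 10
distinct = 136 − 10 = 126

126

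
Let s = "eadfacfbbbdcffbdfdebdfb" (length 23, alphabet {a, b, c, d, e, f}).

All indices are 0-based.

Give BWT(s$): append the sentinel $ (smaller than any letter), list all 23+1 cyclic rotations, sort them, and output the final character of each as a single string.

bfeffbbefadbfabb$dddcfdc

rank  rotation                  last
    0  $eadfacfbbbdcffbdfdebdfb  b
    1  acfbbbdcffbdfdebdfb$eadf  f
    2  adfacfbbbdcffbdfdebdfb$e  e
    3  b$eadfacfbbbdcffbdfdebdf  f
    4  bbbdcffbdfdebdfb$eadfacf  f
    5  bbdcffbdfdebdfb$eadfacfb  b
    6  bdcffbdfdebdfb$eadfacfbb  b
    7  bdfb$eadfacfbbbdcffbdfde  e
    8  bdfdebdfb$eadfacfbbbdcff  f
    9  cfbbbdcffbdfdebdfb$eadfa  a
   10  cffbdfdebdfb$eadfacfbbbd  d
   11  dcffbdfdebdfb$eadfacfbbb  b
   12  debdfb$eadfacfbbbdcffbdf  f
   13  dfacfbbbdcffbdfdebdfb$ea  a
   14  dfb$eadfacfbbbdcffbdfdeb  b
   15  dfdebdfb$eadfacfbbbdcffb  b
   16  eadfacfbbbdcffbdfdebdfb$  $
   17  ebdfb$eadfacfbbbdcffbdfd  d
   18  facfbbbdcffbdfdebdfb$ead  d
   19  fb$eadfacfbbbdcffbdfdebd  d
   20  fbbbdcffbdfdebdfb$eadfac  c
   21  fbdfdebdfb$eadfacfbbbdcf  f
   22  fdebdfb$eadfacfbbbdcffbd  d
   23  ffbdfdebdfb$eadfacfbbbdc  c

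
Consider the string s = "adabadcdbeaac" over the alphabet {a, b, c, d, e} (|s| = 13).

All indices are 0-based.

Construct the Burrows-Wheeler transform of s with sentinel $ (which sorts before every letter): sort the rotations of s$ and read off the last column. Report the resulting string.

ceda$badadacab

rank  rotation        last
    0  $adabadcdbeaac  c
    1  aac$adabadcdbe  e
    2  abadcdbeaac$ad  d
    3  ac$adabadcdbea  a
    4  adabadcdbeaac$  $
    5  adcdbeaac$adab  b
    6  badcdbeaac$ada  a
    7  beaac$adabadcd  d
    8  c$adabadcdbeaa  a
    9  cdbeaac$adabad  d
   10  dabadcdbeaac$a  a
   11  dbeaac$adabadc  c
   12  dcdbeaac$adaba  a
   13  eaac$adabadcdb  b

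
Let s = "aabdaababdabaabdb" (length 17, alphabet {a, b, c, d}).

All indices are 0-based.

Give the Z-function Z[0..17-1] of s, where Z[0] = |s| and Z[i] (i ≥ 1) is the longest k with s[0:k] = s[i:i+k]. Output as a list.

Z[0]=17
i=1: i≥r, start 0; Z[1]=1 grow→box=[1,2)
i=2: i≥r, start 0; Z[2]=0
i=3: i≥r, start 0; Z[3]=0
i=4: i≥r, start 0; Z[4]=3 grow→box=[4,7)
i=5: min(r-i=2, Z[1]=1)=1; Z[5]=1
i=6: min(r-i=1, Z[2]=0)=0; Z[6]=0
i=7: i≥r, start 0; Z[7]=1 grow→box=[7,8)
i=8: i≥r, start 0; Z[8]=0
i=9: i≥r, start 0; Z[9]=0
i=10: i≥r, start 0; Z[10]=1 grow→box=[10,11)
i=11: i≥r, start 0; Z[11]=0
i=12: i≥r, start 0; Z[12]=4 grow→box=[12,16)
i=13: min(r-i=3, Z[1]=1)=1; Z[13]=1
i=14: min(r-i=2, Z[2]=0)=0; Z[14]=0
i=15: min(r-i=1, Z[3]=0)=0; Z[15]=0
i=16: i≥r, start 0; Z[16]=0

[17, 1, 0, 0, 3, 1, 0, 1, 0, 0, 1, 0, 4, 1, 0, 0, 0]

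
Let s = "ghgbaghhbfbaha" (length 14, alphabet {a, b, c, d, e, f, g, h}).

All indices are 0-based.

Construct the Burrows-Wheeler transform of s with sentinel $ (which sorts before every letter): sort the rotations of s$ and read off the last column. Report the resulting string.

ahbbgfhbh$aahgg

rank  rotation         last
    0  $ghgbaghhbfbaha  a
    1  a$ghgbaghhbfbah  h
    2  aghhbfbaha$ghgb  b
    3  aha$ghgbaghhbfb  b
    4  baghhbfbaha$ghg  g
    5  baha$ghgbaghhbf  f
    6  bfbaha$ghgbaghh  h
    7  fbaha$ghgbaghhb  b
    8  gbaghhbfbaha$gh  h
    9  ghgbaghhbfbaha$  $
   10  ghhbfbaha$ghgba  a
   11  ha$ghgbaghhbfba  a
   12  hbfbaha$ghgbagh  h
   13  hgbaghhbfbaha$g  g
   14  hhbfbaha$ghgbag  g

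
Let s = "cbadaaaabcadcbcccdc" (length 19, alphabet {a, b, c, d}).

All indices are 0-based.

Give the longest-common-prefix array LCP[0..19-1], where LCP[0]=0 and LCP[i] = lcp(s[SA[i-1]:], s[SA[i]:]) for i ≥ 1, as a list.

rank | idx | suffix
   0 |   4 | aaaabcadcbcccdc
   1 |   5 | aaabcadcbcccdc
   2 |   6 | aabcadcbcccdc
   3 |   7 | abcadcbcccdc
   4 |   2 | adaaaabcadcbcccdc
   5 |  10 | adcbcccdc
   6 |   1 | badaaaabcadcbcccdc
   7 |   8 | bcadcbcccdc
   8 |  13 | bcccdc
   9 |  18 | c
  10 |   9 | cadcbcccdc
  11 |   0 | cbadaaaabcadcbcccdc
  12 |  12 | cbcccdc
  13 |  14 | cccdc
  14 |  15 | ccdc
  15 |  16 | cdc
  16 |   3 | daaaabcadcbcccdc
  17 |  17 | dc
  18 |  11 | dcbcccdc

SA = [4, 5, 6, 7, 2, 10, 1, 8, 13, 18, 9, 0, 12, 14, 15, 16, 3, 17, 11]
rank  pair      lcp
   1  s[4:],s[5:]  3  'aaa'
   2  s[5:],s[6:]  2  'aa'
   3  s[6:],s[7:]  1  'a'
   4  s[7:],s[2:]  1  'a'
   5  s[2:],s[10:]  2  'ad'
   6  s[10:],s[1:]  0  ''
   7  s[1:],s[8:]  1  'b'
   8  s[8:],s[13:]  2  'bc'
   9  s[13:],s[18:]  0  ''
  10  s[18:],s[9:]  1  'c'
  11  s[9:],s[0:]  1  'c'
  12  s[0:],s[12:]  2  'cb'
  13  s[12:],s[14:]  1  'c'
  14  s[14:],s[15:]  2  'cc'
  15  s[15:],s[16:]  1  'c'
  16  s[16:],s[3:]  0  ''
  17  s[3:],s[17:]  1  'd'
  18  s[17:],s[11:]  2  'dc'

[0, 3, 2, 1, 1, 2, 0, 1, 2, 0, 1, 1, 2, 1, 2, 1, 0, 1, 2]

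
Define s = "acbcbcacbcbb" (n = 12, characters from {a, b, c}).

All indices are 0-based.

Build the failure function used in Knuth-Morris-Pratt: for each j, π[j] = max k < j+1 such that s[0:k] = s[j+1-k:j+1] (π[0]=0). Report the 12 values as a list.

[0, 0, 0, 0, 0, 0, 1, 2, 3, 4, 5, 0]

π[0] = 0
j=1 s[j]='c': π[1]=0 (border '')
j=2 s[j]='b': π[2]=0 (border '')
j=3 s[j]='c': π[3]=0 (border '')
j=4 s[j]='b': π[4]=0 (border '')
j=5 s[j]='c': π[5]=0 (border '')
j=6 s[j]='a': π[6]=1 (border 'a')
j=7 s[j]='c': π[7]=2 (border 'ac')
j=8 s[j]='b': π[8]=3 (border 'acb')
j=9 s[j]='c': π[9]=4 (border 'acbc')
j=10 s[j]='b': π[10]=5 (border 'acbcb')
j=11 s[j]='b': k: 5→0; π[11]=0 (border '')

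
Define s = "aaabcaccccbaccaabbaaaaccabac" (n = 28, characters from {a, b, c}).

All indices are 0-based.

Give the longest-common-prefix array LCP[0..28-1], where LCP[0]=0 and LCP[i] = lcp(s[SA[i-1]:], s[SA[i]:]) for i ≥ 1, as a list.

rank | idx | suffix
   0 |  18 | aaaaccabac
   1 |   0 | aaabcaccccbaccaabbaaaaccabac
   2 |  19 | aaaccabac
   3 |  14 | aabbaaaaccabac
   4 |   1 | aabcaccccbaccaabbaaaaccabac
   5 |  20 | aaccabac
   6 |  24 | abac
   7 |  15 | abbaaaaccabac
   8 |   2 | abcaccccbaccaabbaaaaccabac
   9 |  26 | ac
  10 |  11 | accaabbaaaaccabac
  11 |  21 | accabac
  12 |   5 | accccbaccaabbaaaaccabac
  13 |  17 | baaaaccabac
  14 |  25 | bac
  15 |  10 | baccaabbaaaaccabac
  16 |  16 | bbaaaaccabac
  17 |   3 | bcaccccbaccaabbaaaaccabac
  18 |  27 | c
  19 |  13 | caabbaaaaccabac
  20 |  23 | cabac
  21 |   4 | caccccbaccaabbaaaaccabac
  22 |   9 | cbaccaabbaaaaccabac
  23 |  12 | ccaabbaaaaccabac
  24 |  22 | ccabac
  25 |   8 | ccbaccaabbaaaaccabac
  26 |   7 | cccbaccaabbaaaaccabac
  27 |   6 | ccccbaccaabbaaaaccabac

SA = [18, 0, 19, 14, 1, 20, 24, 15, 2, 26, 11, 21, 5, 17, 25, 10, 16, 3, 27, 13, 23, 4, 9, 12, 22, 8, 7, 6]
i: (SA[i-1],SA[i]) lcp shared
  1: (18,0) 3 'aaa'
  2: (0,19) 3 'aaa'
  3: (19,14) 2 'aa'
  4: (14,1) 3 'aab'
  5: (1,20) 2 'aa'
  6: (20,24) 1 'a'
  7: (24,15) 2 'ab'
  8: (15,2) 2 'ab'
  9: (2,26) 1 'a'
  10: (26,11) 2 'ac'
  11: (11,21) 4 'acca'
  12: (21,5) 3 'acc'
  13: (5,17) 0 ''
  14: (17,25) 2 'ba'
  15: (25,10) 3 'bac'
  16: (10,16) 1 'b'
  17: (16,3) 1 'b'
  18: (3,27) 0 ''
  19: (27,13) 1 'c'
  20: (13,23) 2 'ca'
  21: (23,4) 2 'ca'
  22: (4,9) 1 'c'
  23: (9,12) 1 'c'
  24: (12,22) 3 'cca'
  25: (22,8) 2 'cc'
  26: (8,7) 2 'cc'
  27: (7,6) 3 'ccc'

[0, 3, 3, 2, 3, 2, 1, 2, 2, 1, 2, 4, 3, 0, 2, 3, 1, 1, 0, 1, 2, 2, 1, 1, 3, 2, 2, 3]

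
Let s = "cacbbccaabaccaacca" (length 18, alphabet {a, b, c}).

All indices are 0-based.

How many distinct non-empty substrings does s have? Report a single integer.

rank | idx | suffix
   0 |  17 | a
   1 |   7 | aabaccaacca
   2 |  13 | aacca
   3 |   8 | abaccaacca
   4 |   1 | acbbccaabaccaacca
   5 |  14 | acca
   6 |  10 | accaacca
   7 |   9 | baccaacca
   8 |   3 | bbccaabaccaacca
   9 |   4 | bccaabaccaacca
  10 |  16 | ca
  11 |   6 | caabaccaacca
  12 |  12 | caacca
  13 |   0 | cacbbccaabaccaacca
  14 |   2 | cbbccaabaccaacca
  15 |  15 | cca
  16 |   5 | ccaabaccaacca
  17 |  11 | ccaacca

SA = [17, 7, 13, 8, 1, 14, 10, 9, 3, 4, 16, 6, 12, 0, 2, 15, 5, 11]
[i] adj suffixes → lcp
  [1] 17/7 → 1 ('a')
  [2] 7/13 → 2 ('aa')
  [3] 13/8 → 1 ('a')
  [4] 8/1 → 1 ('a')
  [5] 1/14 → 2 ('ac')
  [6] 14/10 → 4 ('acca')
  [7] 10/9 → 0 ('')
  [8] 9/3 → 1 ('b')
  [9] 3/4 → 1 ('b')
  [10] 4/16 → 0 ('')
  [11] 16/6 → 2 ('ca')
  [12] 6/12 → 3 ('caa')
  [13] 12/0 → 2 ('ca')
  [14] 0/2 → 1 ('c')
  [15] 2/15 → 1 ('c')
  [16] 15/5 → 3 ('cca')
  [17] 5/11 → 4 ('ccaa')

n(n+1)/2 = 18·19/2 = 171
Σ LCP = 0 + 1 + 2 + 1 + 1 + 2 + 4 + 0 + 1 + 1 + 0 + 2 + 3 + 2 + 1 + 1 + 3 + 4 = 29
distinct = 171 − 29 = 142

142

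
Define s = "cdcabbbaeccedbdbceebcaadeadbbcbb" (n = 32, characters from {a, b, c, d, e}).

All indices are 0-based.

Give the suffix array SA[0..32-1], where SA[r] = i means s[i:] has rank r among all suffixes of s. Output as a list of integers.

[21, 3, 25, 22, 7, 31, 6, 30, 5, 4, 27, 19, 28, 15, 13, 20, 2, 29, 9, 0, 10, 16, 26, 14, 12, 1, 23, 24, 18, 8, 11, 17]

sorted suffixes:
  #0 SA[0]=21  'aadeadbbcbb'
  #1 SA[1]=3  'abbbaeccedbdbceebcaadeadbbcbb'
  #2 SA[2]=25  'adbbcbb'
  #3 SA[3]=22  'adeadbbcbb'
  #4 SA[4]=7  'aeccedbdbceebcaadeadbbcbb'
  #5 SA[5]=31  'b'
  #6 SA[6]=6  'baeccedbdbceebcaadeadbbcbb'
  #7 SA[7]=30  'bb'
  #8 SA[8]=5  'bbaeccedbdbceebcaadeadbbcbb'
  #9 SA[9]=4  'bbbaeccedbdbceebcaadeadbbcbb'
  #10 SA[10]=27  'bbcbb'
  #11 SA[11]=19  'bcaadeadbbcbb'
  #12 SA[12]=28  'bcbb'
  #13 SA[13]=15  'bceebcaadeadbbcbb'
  #14 SA[14]=13  'bdbceebcaadeadbbcbb'
  #15 SA[15]=20  'caadeadbbcbb'
  #16 SA[16]=2  'cabbbaeccedbdbceebcaadeadbbcbb'
  #17 SA[17]=29  'cbb'
  #18 SA[18]=9  'ccedbdbceebcaadeadbbcbb'
  #19 SA[19]=0  'cdcabbbaeccedbdbceebcaadeadbbcbb'
  #20 SA[20]=10  'cedbdbceebcaadeadbbcbb'
  #21 SA[21]=16  'ceebcaadeadbbcbb'
  #22 SA[22]=26  'dbbcbb'
  #23 SA[23]=14  'dbceebcaadeadbbcbb'
  #24 SA[24]=12  'dbdbceebcaadeadbbcbb'
  #25 SA[25]=1  'dcabbbaeccedbdbceebcaadeadbbcbb'
  #26 SA[26]=23  'deadbbcbb'
  #27 SA[27]=24  'eadbbcbb'
  #28 SA[28]=18  'ebcaadeadbbcbb'
  #29 SA[29]=8  'eccedbdbceebcaadeadbbcbb'
  #30 SA[30]=11  'edbdbceebcaadeadbbcbb'
  #31 SA[31]=17  'eebcaadeadbbcbb'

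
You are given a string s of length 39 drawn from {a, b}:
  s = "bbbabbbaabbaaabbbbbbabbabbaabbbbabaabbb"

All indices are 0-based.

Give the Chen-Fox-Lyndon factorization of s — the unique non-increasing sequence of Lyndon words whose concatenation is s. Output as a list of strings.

emit factor 1: 'b' (i=0, period=1)
emit factor 2: 'b' (i=1, period=1)
emit factor 3: 'b' (i=2, period=1)
emit factor 4: 'abbb' (i=3, period=4)
emit factor 5: 'aabb' (i=7, period=4)
emit factor 6: 'aaabbbbbbabbabbaabbbbabaabbb' (i=11, period=28)

["b", "b", "b", "abbb", "aabb", "aaabbbbbbabbabbaabbbbabaabbb"]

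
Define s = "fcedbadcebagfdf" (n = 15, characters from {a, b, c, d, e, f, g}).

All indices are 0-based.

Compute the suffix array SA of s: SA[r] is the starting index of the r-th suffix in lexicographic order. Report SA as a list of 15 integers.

rank | idx | suffix
   0 |   5 | adcebagfdf
   1 |  10 | agfdf
   2 |   4 | badcebagfdf
   3 |   9 | bagfdf
   4 |   7 | cebagfdf
   5 |   1 | cedbadcebagfdf
   6 |   3 | dbadcebagfdf
   7 |   6 | dcebagfdf
   8 |  13 | df
   9 |   8 | ebagfdf
  10 |   2 | edbadcebagfdf
  11 |  14 | f
  12 |   0 | fcedbadcebagfdf
  13 |  12 | fdf
  14 |  11 | gfdf

[5, 10, 4, 9, 7, 1, 3, 6, 13, 8, 2, 14, 0, 12, 11]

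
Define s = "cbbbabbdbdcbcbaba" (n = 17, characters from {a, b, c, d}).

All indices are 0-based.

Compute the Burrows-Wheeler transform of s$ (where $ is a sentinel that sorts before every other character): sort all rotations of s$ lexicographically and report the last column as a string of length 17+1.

rank  rotation            last
    0  $cbbbabbdbdcbcbaba  a
    1  a$cbbbabbdbdcbcbab  b
    2  aba$cbbbabbdbdcbcb  b
    3  abbdbdcbcbaba$cbbb  b
    4  ba$cbbbabbdbdcbcba  a
    5  baba$cbbbabbdbdcbc  c
    6  babbdbdcbcbaba$cbb  b
    7  bbabbdbdcbcbaba$cb  b
    8  bbbabbdbdcbcbaba$c  c
    9  bbdbdcbcbaba$cbbba  a
   10  bcbaba$cbbbabbdbdc  c
   11  bdbdcbcbaba$cbbbab  b
   12  bdcbcbaba$cbbbabbd  d
   13  cbaba$cbbbabbdbdcb  b
   14  cbbbabbdbdcbcbaba$  $
   15  cbcbaba$cbbbabbdbd  d
   16  dbdcbcbaba$cbbbabb  b
   17  dcbcbaba$cbbbabbdb  b

abbbacbbcacbdb$dbb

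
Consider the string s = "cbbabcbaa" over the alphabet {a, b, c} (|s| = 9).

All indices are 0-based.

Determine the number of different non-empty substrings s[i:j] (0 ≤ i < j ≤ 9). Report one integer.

sorted suffixes:
  #0 SA[0]=8  'a'
  #1 SA[1]=7  'aa'
  #2 SA[2]=3  'abcbaa'
  #3 SA[3]=6  'baa'
  #4 SA[4]=2  'babcbaa'
  #5 SA[5]=1  'bbabcbaa'
  #6 SA[6]=4  'bcbaa'
  #7 SA[7]=5  'cbaa'
  #8 SA[8]=0  'cbbabcbaa'

SA = [8, 7, 3, 6, 2, 1, 4, 5, 0]
rank  pair      lcp
   1  s[8:],s[7:]  1  'a'
   2  s[7:],s[3:]  1  'a'
   3  s[3:],s[6:]  0  ''
   4  s[6:],s[2:]  2  'ba'
   5  s[2:],s[1:]  1  'b'
   6  s[1:],s[4:]  1  'b'
   7  s[4:],s[5:]  0  ''
   8  s[5:],s[0:]  2  'cb'

n(n+1)/2 = 9·10/2 = 45
Σ LCP = 0 + 1 + 1 + 0 + 2 + 1 + 1 + 0 + 2 = 8
distinct = 45 − 8 = 37

37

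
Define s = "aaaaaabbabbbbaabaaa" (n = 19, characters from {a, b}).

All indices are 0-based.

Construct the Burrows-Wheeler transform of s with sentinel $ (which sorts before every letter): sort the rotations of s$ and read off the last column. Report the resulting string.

rank  rotation              last
    0  $aaaaaabbabbbbaabaaa  a
    1  a$aaaaaabbabbbbaabaa  a
    2  aa$aaaaaabbabbbbaaba  a
    3  aaa$aaaaaabbabbbbaab  b
    4  aaaaaabbabbbbaabaaa$  $
    5  aaaaabbabbbbaabaaa$a  a
    6  aaaabbabbbbaabaaa$aa  a
    7  aaabbabbbbaabaaa$aaa  a
    8  aabaaa$aaaaaabbabbbb  b
    9  aabbabbbbaabaaa$aaaa  a
   10  abaaa$aaaaaabbabbbba  a
   11  abbabbbbaabaaa$aaaaa  a
   12  abbbbaabaaa$aaaaaabb  b
   13  baaa$aaaaaabbabbbbaa  a
   14  baabaaa$aaaaaabbabbb  b
   15  babbbbaabaaa$aaaaaab  b
   16  bbaabaaa$aaaaaabbabb  b
   17  bbabbbbaabaaa$aaaaaa  a
   18  bbbaabaaa$aaaaaabbab  b
   19  bbbbaabaaa$aaaaaabba  a

aaab$aaabaaababbbaba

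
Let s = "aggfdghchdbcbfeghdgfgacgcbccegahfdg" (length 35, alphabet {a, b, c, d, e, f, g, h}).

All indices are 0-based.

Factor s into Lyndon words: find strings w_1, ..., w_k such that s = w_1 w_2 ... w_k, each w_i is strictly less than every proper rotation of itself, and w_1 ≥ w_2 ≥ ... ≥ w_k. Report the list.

["aggfdghchdbcbfeghdgfg", "acgcbccegahfdg"]

emit factor 1: 'aggfdghchdbcbfeghdgfg' (i=0, period=21)
emit factor 2: 'acgcbccegahfdg' (i=21, period=14)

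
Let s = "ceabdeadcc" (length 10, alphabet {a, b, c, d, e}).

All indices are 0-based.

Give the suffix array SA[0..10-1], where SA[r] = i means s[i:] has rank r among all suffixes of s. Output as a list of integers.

rank→(start, suffix):
  0 → (2, 'abdeadcc')
  1 → (6, 'adcc')
  2 → (3, 'bdeadcc')
  3 → (9, 'c')
  4 → (8, 'cc')
  5 → (0, 'ceabdeadcc')
  6 → (7, 'dcc')
  7 → (4, 'deadcc')
  8 → (1, 'eabdeadcc')
  9 → (5, 'eadcc')

[2, 6, 3, 9, 8, 0, 7, 4, 1, 5]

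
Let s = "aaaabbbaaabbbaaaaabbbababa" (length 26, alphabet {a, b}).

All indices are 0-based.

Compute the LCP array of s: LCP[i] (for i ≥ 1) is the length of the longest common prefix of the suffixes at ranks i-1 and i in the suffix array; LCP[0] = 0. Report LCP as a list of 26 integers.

rank | idx | suffix
   0 |  25 | a
   1 |  13 | aaaaabbbababa
   2 |   0 | aaaabbbaaabbbaaaaabbbababa
   3 |  14 | aaaabbbababa
   4 |   7 | aaabbbaaaaabbbababa
   5 |   1 | aaabbbaaabbbaaaaabbbababa
   6 |  15 | aaabbbababa
   7 |   8 | aabbbaaaaabbbababa
   8 |   2 | aabbbaaabbbaaaaabbbababa
   9 |  16 | aabbbababa
  10 |  23 | aba
  11 |  21 | ababa
  12 |   9 | abbbaaaaabbbababa
  13 |   3 | abbbaaabbbaaaaabbbababa
  14 |  17 | abbbababa
  15 |  24 | ba
  16 |  12 | baaaaabbbababa
  17 |   6 | baaabbbaaaaabbbababa
  18 |  22 | baba
  19 |  20 | bababa
  20 |  11 | bbaaaaabbbababa
  21 |   5 | bbaaabbbaaaaabbbababa
  22 |  19 | bbababa
  23 |  10 | bbbaaaaabbbababa
  24 |   4 | bbbaaabbbaaaaabbbababa
  25 |  18 | bbbababa

SA = [25, 13, 0, 14, 7, 1, 15, 8, 2, 16, 23, 21, 9, 3, 17, 24, 12, 6, 22, 20, 11, 5, 19, 10, 4, 18]
i: (SA[i-1],SA[i]) lcp shared
  1: (25,13) 1 'a'
  2: (13,0) 4 'aaaa'
  3: (0,14) 8 'aaaabbba'
  4: (14,7) 3 'aaa'
  5: (7,1) 9 'aaabbbaaa'
  6: (1,15) 7 'aaabbba'
  7: (15,8) 2 'aa'
  8: (8,2) 8 'aabbbaaa'
  9: (2,16) 6 'aabbba'
  10: (16,23) 1 'a'
  11: (23,21) 3 'aba'
  12: (21,9) 2 'ab'
  13: (9,3) 7 'abbbaaa'
  14: (3,17) 5 'abbba'
  15: (17,24) 0 ''
  16: (24,12) 2 'ba'
  17: (12,6) 4 'baaa'
  18: (6,22) 2 'ba'
  19: (22,20) 4 'baba'
  20: (20,11) 1 'b'
  21: (11,5) 5 'bbaaa'
  22: (5,19) 3 'bba'
  23: (19,10) 2 'bb'
  24: (10,4) 6 'bbbaaa'
  25: (4,18) 4 'bbba'

[0, 1, 4, 8, 3, 9, 7, 2, 8, 6, 1, 3, 2, 7, 5, 0, 2, 4, 2, 4, 1, 5, 3, 2, 6, 4]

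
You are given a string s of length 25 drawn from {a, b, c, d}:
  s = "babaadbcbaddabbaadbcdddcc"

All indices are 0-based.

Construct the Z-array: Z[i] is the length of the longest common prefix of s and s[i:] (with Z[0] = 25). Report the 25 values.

[25, 0, 2, 0, 0, 0, 1, 0, 2, 0, 0, 0, 0, 1, 2, 0, 0, 0, 1, 0, 0, 0, 0, 0, 0]

Z[0]=25
i=1: fresh scan; Z[1]=0
i=2: fresh scan; Z[2]=2 scan→box=[2,4)
i=3: min(r-i=1, Z[1]=0)=0; Z[3]=0
i=4: fresh scan; Z[4]=0
i=5: fresh scan; Z[5]=0
i=6: fresh scan; Z[6]=1 scan→box=[6,7)
i=7: fresh scan; Z[7]=0
i=8: fresh scan; Z[8]=2 scan→box=[8,10)
i=9: min(r-i=1, Z[1]=0)=0; Z[9]=0
i=10: fresh scan; Z[10]=0
i=11: fresh scan; Z[11]=0
i=12: fresh scan; Z[12]=0
i=13: fresh scan; Z[13]=1 scan→box=[13,14)
i=14: fresh scan; Z[14]=2 scan→box=[14,16)
i=15: min(r-i=1, Z[1]=0)=0; Z[15]=0
i=16: fresh scan; Z[16]=0
i=17: fresh scan; Z[17]=0
i=18: fresh scan; Z[18]=1 scan→box=[18,19)
i=19: fresh scan; Z[19]=0
i=20: fresh scan; Z[20]=0
i=21: fresh scan; Z[21]=0
i=22: fresh scan; Z[22]=0
i=23: fresh scan; Z[23]=0
i=24: fresh scan; Z[24]=0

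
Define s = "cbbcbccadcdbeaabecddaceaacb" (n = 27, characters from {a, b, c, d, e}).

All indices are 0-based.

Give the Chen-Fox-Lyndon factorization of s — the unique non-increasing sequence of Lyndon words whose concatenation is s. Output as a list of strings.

emit factor 1: 'c' (i=0, period=1)
emit factor 2: 'bbcbcc' (i=1, period=6)
emit factor 3: 'adcdbe' (i=7, period=6)
emit factor 4: 'aabecddaceaacb' (i=13, period=14)

["c", "bbcbcc", "adcdbe", "aabecddaceaacb"]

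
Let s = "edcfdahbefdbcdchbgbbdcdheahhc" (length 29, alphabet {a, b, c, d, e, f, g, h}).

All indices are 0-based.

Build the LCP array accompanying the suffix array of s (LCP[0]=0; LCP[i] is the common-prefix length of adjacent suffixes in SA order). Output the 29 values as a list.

[0, 2, 0, 1, 1, 1, 1, 0, 1, 2, 1, 1, 0, 1, 1, 2, 2, 1, 0, 1, 1, 0, 2, 0, 0, 2, 1, 1, 1]

rank | idx | suffix
   0 |   5 | ahbefdbcdchbgbbdcdheahhc
   1 |  25 | ahhc
   2 |  18 | bbdcdheahhc
   3 |  11 | bcdchbgbbdcdheahhc
   4 |  19 | bdcdheahhc
   5 |   7 | befdbcdchbgbbdcdheahhc
   6 |  16 | bgbbdcdheahhc
   7 |  28 | c
   8 |  12 | cdchbgbbdcdheahhc
   9 |  21 | cdheahhc
  10 |   2 | cfdahbefdbcdchbgbbdcdheahhc
  11 |  14 | chbgbbdcdheahhc
  12 |   4 | dahbefdbcdchbgbbdcdheahhc
  13 |  10 | dbcdchbgbbdcdheahhc
  14 |  20 | dcdheahhc
  15 |   1 | dcfdahbefdbcdchbgbbdcdheahhc
  16 |  13 | dchbgbbdcdheahhc
  17 |  22 | dheahhc
  18 |  24 | eahhc
  19 |   0 | edcfdahbefdbcdchbgbbdcdheahhc
  20 |   8 | efdbcdchbgbbdcdheahhc
  21 |   3 | fdahbefdbcdchbgbbdcdheahhc
  22 |   9 | fdbcdchbgbbdcdheahhc
  23 |  17 | gbbdcdheahhc
  24 |   6 | hbefdbcdchbgbbdcdheahhc
  25 |  15 | hbgbbdcdheahhc
  26 |  27 | hc
  27 |  23 | heahhc
  28 |  26 | hhc

SA = [5, 25, 18, 11, 19, 7, 16, 28, 12, 21, 2, 14, 4, 10, 20, 1, 13, 22, 24, 0, 8, 3, 9, 17, 6, 15, 27, 23, 26]
i: (SA[i-1],SA[i]) lcp shared
  1: (5,25) 2 'ah'
  2: (25,18) 0 ''
  3: (18,11) 1 'b'
  4: (11,19) 1 'b'
  5: (19,7) 1 'b'
  6: (7,16) 1 'b'
  7: (16,28) 0 ''
  8: (28,12) 1 'c'
  9: (12,21) 2 'cd'
  10: (21,2) 1 'c'
  11: (2,14) 1 'c'
  12: (14,4) 0 ''
  13: (4,10) 1 'd'
  14: (10,20) 1 'd'
  15: (20,1) 2 'dc'
  16: (1,13) 2 'dc'
  17: (13,22) 1 'd'
  18: (22,24) 0 ''
  19: (24,0) 1 'e'
  20: (0,8) 1 'e'
  21: (8,3) 0 ''
  22: (3,9) 2 'fd'
  23: (9,17) 0 ''
  24: (17,6) 0 ''
  25: (6,15) 2 'hb'
  26: (15,27) 1 'h'
  27: (27,23) 1 'h'
  28: (23,26) 1 'h'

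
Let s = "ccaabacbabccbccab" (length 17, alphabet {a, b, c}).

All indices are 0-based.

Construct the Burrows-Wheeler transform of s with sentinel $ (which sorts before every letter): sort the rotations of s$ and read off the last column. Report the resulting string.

rank  rotation            last
    0  $ccaabacbabccbccab  b
    1  aabacbabccbccab$cc  c
    2  ab$ccaabacbabccbcc  c
    3  abacbabccbccab$cca  a
    4  abccbccab$ccaabacb  b
    5  acbabccbccab$ccaab  b
    6  b$ccaabacbabccbcca  a
    7  babccbccab$ccaabac  c
    8  bacbabccbccab$ccaa  a
    9  bccab$ccaabacbabcc  c
   10  bccbccab$ccaabacba  a
   11  caabacbabccbccab$c  c
   12  cab$ccaabacbabccbc  c
   13  cbabccbccab$ccaaba  a
   14  cbccab$ccaabacbabc  c
   15  ccaabacbabccbccab$  $
   16  ccab$ccaabacbabccb  b
   17  ccbccab$ccaabacbab  b

bccabbacacaccac$bb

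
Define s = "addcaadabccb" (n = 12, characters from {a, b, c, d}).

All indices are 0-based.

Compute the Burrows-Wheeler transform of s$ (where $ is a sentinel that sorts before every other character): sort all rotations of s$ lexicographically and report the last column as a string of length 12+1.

rank  rotation       last
    0  $addcaadabccb  b
    1  aadabccb$addc  c
    2  abccb$addcaad  d
    3  adabccb$addca  a
    4  addcaadabccb$  $
    5  b$addcaadabcc  c
    6  bccb$addcaada  a
    7  caadabccb$add  d
    8  cb$addcaadabc  c
    9  ccb$addcaadab  b
   10  dabccb$addcaa  a
   11  dcaadabccb$ad  d
   12  ddcaadabccb$a  a

bcda$cadcbada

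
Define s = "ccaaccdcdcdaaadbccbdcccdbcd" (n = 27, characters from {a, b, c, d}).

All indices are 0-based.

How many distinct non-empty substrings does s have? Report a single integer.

rank→(start, suffix):
  0 → (11, 'aaadbccbdcccdbcd')
  1 → (2, 'aaccdcdcdaaadbccbdcccdbcd')
  2 → (12, 'aadbccbdcccdbcd')
  3 → (3, 'accdcdcdaaadbccbdcccdbcd')
  4 → (13, 'adbccbdcccdbcd')
  5 → (15, 'bccbdcccdbcd')
  6 → (24, 'bcd')
  7 → (18, 'bdcccdbcd')
  8 → (1, 'caaccdcdcdaaadbccbdcccdbcd')
  9 → (17, 'cbdcccdbcd')
  10 → (0, 'ccaaccdcdcdaaadbccbdcccdbcd')
  11 → (16, 'ccbdcccdbcd')
  12 → (20, 'cccdbcd')
  13 → (21, 'ccdbcd')
  14 → (4, 'ccdcdcdaaadbccbdcccdbcd')
  15 → (25, 'cd')
  16 → (9, 'cdaaadbccbdcccdbcd')
  17 → (22, 'cdbcd')
  18 → (7, 'cdcdaaadbccbdcccdbcd')
  19 → (5, 'cdcdcdaaadbccbdcccdbcd')
  20 → (26, 'd')
  21 → (10, 'daaadbccbdcccdbcd')
  22 → (14, 'dbccbdcccdbcd')
  23 → (23, 'dbcd')
  24 → (19, 'dcccdbcd')
  25 → (8, 'dcdaaadbccbdcccdbcd')
  26 → (6, 'dcdcdaaadbccbdcccdbcd')

SA = [11, 2, 12, 3, 13, 15, 24, 18, 1, 17, 0, 16, 20, 21, 4, 25, 9, 22, 7, 5, 26, 10, 14, 23, 19, 8, 6]
i: (SA[i-1],SA[i]) lcp shared
  1: (11,2) 2 'aa'
  2: (2,12) 2 'aa'
  3: (12,3) 1 'a'
  4: (3,13) 1 'a'
  5: (13,15) 0 ''
  6: (15,24) 2 'bc'
  7: (24,18) 1 'b'
  8: (18,1) 0 ''
  9: (1,17) 1 'c'
  10: (17,0) 1 'c'
  11: (0,16) 2 'cc'
  12: (16,20) 2 'cc'
  13: (20,21) 2 'cc'
  14: (21,4) 3 'ccd'
  15: (4,25) 1 'c'
  16: (25,9) 2 'cd'
  17: (9,22) 2 'cd'
  18: (22,7) 2 'cd'
  19: (7,5) 4 'cdcd'
  20: (5,26) 0 ''
  21: (26,10) 1 'd'
  22: (10,14) 1 'd'
  23: (14,23) 3 'dbc'
  24: (23,19) 1 'd'
  25: (19,8) 2 'dc'
  26: (8,6) 3 'dcd'

n(n+1)/2 = 27·28/2 = 378
Σ LCP = 0 + 2 + 2 + 1 + 1 + 0 + 2 + 1 + 0 + 1 + 1 + 2 + 2 + 2 + 3 + 1 + 2 + 2 + 2 + 4 + 0 + 1 + 1 + 3 + 1 + 2 + 3 = 42
distinct = 378 − 42 = 336

336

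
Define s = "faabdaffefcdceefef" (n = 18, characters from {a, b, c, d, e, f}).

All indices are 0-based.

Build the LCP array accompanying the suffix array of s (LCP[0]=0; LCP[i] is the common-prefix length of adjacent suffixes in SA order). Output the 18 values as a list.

rank | idx | suffix
   0 |   1 | aabdaffefcdceefef
   1 |   2 | abdaffefcdceefef
   2 |   5 | affefcdceefef
   3 |   3 | bdaffefcdceefef
   4 |  10 | cdceefef
   5 |  12 | ceefef
   6 |   4 | daffefcdceefef
   7 |  11 | dceefef
   8 |  13 | eefef
   9 |  16 | ef
  10 |   8 | efcdceefef
  11 |  14 | efef
  12 |  17 | f
  13 |   0 | faabdaffefcdceefef
  14 |   9 | fcdceefef
  15 |  15 | fef
  16 |   7 | fefcdceefef
  17 |   6 | ffefcdceefef

SA = [1, 2, 5, 3, 10, 12, 4, 11, 13, 16, 8, 14, 17, 0, 9, 15, 7, 6]
[i] adj suffixes → lcp
  [1] 1/2 → 1 ('a')
  [2] 2/5 → 1 ('a')
  [3] 5/3 → 0 ('')
  [4] 3/10 → 0 ('')
  [5] 10/12 → 1 ('c')
  [6] 12/4 → 0 ('')
  [7] 4/11 → 1 ('d')
  [8] 11/13 → 0 ('')
  [9] 13/16 → 1 ('e')
  [10] 16/8 → 2 ('ef')
  [11] 8/14 → 2 ('ef')
  [12] 14/17 → 0 ('')
  [13] 17/0 → 1 ('f')
  [14] 0/9 → 1 ('f')
  [15] 9/15 → 1 ('f')
  [16] 15/7 → 3 ('fef')
  [17] 7/6 → 1 ('f')

[0, 1, 1, 0, 0, 1, 0, 1, 0, 1, 2, 2, 0, 1, 1, 1, 3, 1]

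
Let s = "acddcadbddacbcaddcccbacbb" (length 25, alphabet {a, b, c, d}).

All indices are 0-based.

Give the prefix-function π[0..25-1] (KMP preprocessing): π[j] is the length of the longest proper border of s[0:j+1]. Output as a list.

[0, 0, 0, 0, 0, 1, 0, 0, 0, 0, 1, 2, 0, 0, 1, 0, 0, 0, 0, 0, 0, 1, 2, 0, 0]

π[0] = 0
j=1 s[j]='c': π[1]=0 (border '')
j=2 s[j]='d': π[2]=0 (border '')
j=3 s[j]='d': π[3]=0 (border '')
j=4 s[j]='c': π[4]=0 (border '')
j=5 s[j]='a': π[5]=1 (border 'a')
j=6 s[j]='d': k: 1→0; π[6]=0 (border '')
j=7 s[j]='b': π[7]=0 (border '')
j=8 s[j]='d': π[8]=0 (border '')
j=9 s[j]='d': π[9]=0 (border '')
j=10 s[j]='a': π[10]=1 (border 'a')
j=11 s[j]='c': π[11]=2 (border 'ac')
j=12 s[j]='b': k: 2→0; π[12]=0 (border '')
j=13 s[j]='c': π[13]=0 (border '')
j=14 s[j]='a': π[14]=1 (border 'a')
j=15 s[j]='d': k: 1→0; π[15]=0 (border '')
j=16 s[j]='d': π[16]=0 (border '')
j=17 s[j]='c': π[17]=0 (border '')
j=18 s[j]='c': π[18]=0 (border '')
j=19 s[j]='c': π[19]=0 (border '')
j=20 s[j]='b': π[20]=0 (border '')
j=21 s[j]='a': π[21]=1 (border 'a')
j=22 s[j]='c': π[22]=2 (border 'ac')
j=23 s[j]='b': k: 2→0; π[23]=0 (border '')
j=24 s[j]='b': π[24]=0 (border '')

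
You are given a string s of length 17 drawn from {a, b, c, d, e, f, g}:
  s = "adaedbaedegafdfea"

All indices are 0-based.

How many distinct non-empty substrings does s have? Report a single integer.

rank | idx | suffix
   0 |  16 | a
   1 |   0 | adaedbaedegafdfea
   2 |   2 | aedbaedegafdfea
   3 |   6 | aedegafdfea
   4 |  11 | afdfea
   5 |   5 | baedegafdfea
   6 |   1 | daedbaedegafdfea
   7 |   4 | dbaedegafdfea
   8 |   8 | degafdfea
   9 |  13 | dfea
  10 |  15 | ea
  11 |   3 | edbaedegafdfea
  12 |   7 | edegafdfea
  13 |   9 | egafdfea
  14 |  12 | fdfea
  15 |  14 | fea
  16 |  10 | gafdfea

SA = [16, 0, 2, 6, 11, 5, 1, 4, 8, 13, 15, 3, 7, 9, 12, 14, 10]
rank  pair      lcp
   1  s[16:],s[0:]  1  'a'
   2  s[0:],s[2:]  1  'a'
   3  s[2:],s[6:]  3  'aed'
   4  s[6:],s[11:]  1  'a'
   5  s[11:],s[5:]  0  ''
   6  s[5:],s[1:]  0  ''
   7  s[1:],s[4:]  1  'd'
   8  s[4:],s[8:]  1  'd'
   9  s[8:],s[13:]  1  'd'
  10  s[13:],s[15:]  0  ''
  11  s[15:],s[3:]  1  'e'
  12  s[3:],s[7:]  2  'ed'
  13  s[7:],s[9:]  1  'e'
  14  s[9:],s[12:]  0  ''
  15  s[12:],s[14:]  1  'f'
  16  s[14:],s[10:]  0  ''

n(n+1)/2 = 17·18/2 = 153
Σ LCP = 0 + 1 + 1 + 3 + 1 + 0 + 0 + 1 + 1 + 1 + 0 + 1 + 2 + 1 + 0 + 1 + 0 = 14
distinct = 153 − 14 = 139

139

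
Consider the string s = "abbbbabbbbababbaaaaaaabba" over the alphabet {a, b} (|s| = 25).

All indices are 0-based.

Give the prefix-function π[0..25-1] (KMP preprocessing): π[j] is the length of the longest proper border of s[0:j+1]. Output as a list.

[0, 0, 0, 0, 0, 1, 2, 3, 4, 5, 6, 7, 1, 2, 3, 1, 1, 1, 1, 1, 1, 1, 2, 3, 1]

π[0] = 0
j=1 s[j]='b': π[1]=0 (border '')
j=2 s[j]='b': π[2]=0 (border '')
j=3 s[j]='b': π[3]=0 (border '')
j=4 s[j]='b': π[4]=0 (border '')
j=5 s[j]='a': π[5]=1 (border 'a')
j=6 s[j]='b': π[6]=2 (border 'ab')
j=7 s[j]='b': π[7]=3 (border 'abb')
j=8 s[j]='b': π[8]=4 (border 'abbb')
j=9 s[j]='b': π[9]=5 (border 'abbbb')
j=10 s[j]='a': π[10]=6 (border 'abbbba')
j=11 s[j]='b': π[11]=7 (border 'abbbbab')
j=12 s[j]='a': k: 7→2→0; π[12]=1 (border 'a')
j=13 s[j]='b': π[13]=2 (border 'ab')
j=14 s[j]='b': π[14]=3 (border 'abb')
j=15 s[j]='a': k: 3→0; π[15]=1 (border 'a')
j=16 s[j]='a': k: 1→0; π[16]=1 (border 'a')
j=17 s[j]='a': k: 1→0; π[17]=1 (border 'a')
j=18 s[j]='a': k: 1→0; π[18]=1 (border 'a')
j=19 s[j]='a': k: 1→0; π[19]=1 (border 'a')
j=20 s[j]='a': k: 1→0; π[20]=1 (border 'a')
j=21 s[j]='a': k: 1→0; π[21]=1 (border 'a')
j=22 s[j]='b': π[22]=2 (border 'ab')
j=23 s[j]='b': π[23]=3 (border 'abb')
j=24 s[j]='a': k: 3→0; π[24]=1 (border 'a')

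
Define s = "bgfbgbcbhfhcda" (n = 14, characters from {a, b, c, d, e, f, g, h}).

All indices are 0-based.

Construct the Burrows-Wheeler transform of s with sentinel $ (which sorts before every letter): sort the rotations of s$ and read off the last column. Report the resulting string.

adgf$cbhcghbbfb

rank  rotation         last
    0  $bgfbgbcbhfhcda  a
    1  a$bgfbgbcbhfhcd  d
    2  bcbhfhcda$bgfbg  g
    3  bgbcbhfhcda$bgf  f
    4  bgfbgbcbhfhcda$  $
    5  bhfhcda$bgfbgbc  c
    6  cbhfhcda$bgfbgb  b
    7  cda$bgfbgbcbhfh  h
    8  da$bgfbgbcbhfhc  c
    9  fbgbcbhfhcda$bg  g
   10  fhcda$bgfbgbcbh  h
   11  gbcbhfhcda$bgfb  b
   12  gfbgbcbhfhcda$b  b
   13  hcda$bgfbgbcbhf  f
   14  hfhcda$bgfbgbcb  b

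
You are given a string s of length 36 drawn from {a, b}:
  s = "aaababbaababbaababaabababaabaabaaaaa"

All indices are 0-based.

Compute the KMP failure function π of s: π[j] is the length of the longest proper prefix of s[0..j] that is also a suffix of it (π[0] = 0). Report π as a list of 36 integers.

π[0] = 0
j=1 s[j]='a': π[1]=1 (border 'a')
j=2 s[j]='a': π[2]=2 (border 'aa')
j=3 s[j]='b': k: 2→1→0; π[3]=0 (border '')
j=4 s[j]='a': π[4]=1 (border 'a')
j=5 s[j]='b': k: 1→0; π[5]=0 (border '')
j=6 s[j]='b': π[6]=0 (border '')
j=7 s[j]='a': π[7]=1 (border 'a')
j=8 s[j]='a': π[8]=2 (border 'aa')
j=9 s[j]='b': k: 2→1→0; π[9]=0 (border '')
j=10 s[j]='a': π[10]=1 (border 'a')
j=11 s[j]='b': k: 1→0; π[11]=0 (border '')
j=12 s[j]='b': π[12]=0 (border '')
j=13 s[j]='a': π[13]=1 (border 'a')
j=14 s[j]='a': π[14]=2 (border 'aa')
j=15 s[j]='b': k: 2→1→0; π[15]=0 (border '')
j=16 s[j]='a': π[16]=1 (border 'a')
j=17 s[j]='b': k: 1→0; π[17]=0 (border '')
j=18 s[j]='a': π[18]=1 (border 'a')
j=19 s[j]='a': π[19]=2 (border 'aa')
j=20 s[j]='b': k: 2→1→0; π[20]=0 (border '')
j=21 s[j]='a': π[21]=1 (border 'a')
j=22 s[j]='b': k: 1→0; π[22]=0 (border '')
j=23 s[j]='a': π[23]=1 (border 'a')
j=24 s[j]='b': k: 1→0; π[24]=0 (border '')
j=25 s[j]='a': π[25]=1 (border 'a')
j=26 s[j]='a': π[26]=2 (border 'aa')
j=27 s[j]='b': k: 2→1→0; π[27]=0 (border '')
j=28 s[j]='a': π[28]=1 (border 'a')
j=29 s[j]='a': π[29]=2 (border 'aa')
j=30 s[j]='b': k: 2→1→0; π[30]=0 (border '')
j=31 s[j]='a': π[31]=1 (border 'a')
j=32 s[j]='a': π[32]=2 (border 'aa')
j=33 s[j]='a': π[33]=3 (border 'aaa')
j=34 s[j]='a': k: 3→2; π[34]=3 (border 'aaa')
j=35 s[j]='a': k: 3→2; π[35]=3 (border 'aaa')

[0, 1, 2, 0, 1, 0, 0, 1, 2, 0, 1, 0, 0, 1, 2, 0, 1, 0, 1, 2, 0, 1, 0, 1, 0, 1, 2, 0, 1, 2, 0, 1, 2, 3, 3, 3]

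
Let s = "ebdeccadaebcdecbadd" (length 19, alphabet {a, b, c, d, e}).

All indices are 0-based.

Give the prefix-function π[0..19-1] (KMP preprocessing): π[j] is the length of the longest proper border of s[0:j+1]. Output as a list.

π[0] = 0
j=1 s[j]='b': π[1]=0 (border '')
j=2 s[j]='d': π[2]=0 (border '')
j=3 s[j]='e': π[3]=1 (border 'e')
j=4 s[j]='c': k: 1→0; π[4]=0 (border '')
j=5 s[j]='c': π[5]=0 (border '')
j=6 s[j]='a': π[6]=0 (border '')
j=7 s[j]='d': π[7]=0 (border '')
j=8 s[j]='a': π[8]=0 (border '')
j=9 s[j]='e': π[9]=1 (border 'e')
j=10 s[j]='b': π[10]=2 (border 'eb')
j=11 s[j]='c': k: 2→0; π[11]=0 (border '')
j=12 s[j]='d': π[12]=0 (border '')
j=13 s[j]='e': π[13]=1 (border 'e')
j=14 s[j]='c': k: 1→0; π[14]=0 (border '')
j=15 s[j]='b': π[15]=0 (border '')
j=16 s[j]='a': π[16]=0 (border '')
j=17 s[j]='d': π[17]=0 (border '')
j=18 s[j]='d': π[18]=0 (border '')

[0, 0, 0, 1, 0, 0, 0, 0, 0, 1, 2, 0, 0, 1, 0, 0, 0, 0, 0]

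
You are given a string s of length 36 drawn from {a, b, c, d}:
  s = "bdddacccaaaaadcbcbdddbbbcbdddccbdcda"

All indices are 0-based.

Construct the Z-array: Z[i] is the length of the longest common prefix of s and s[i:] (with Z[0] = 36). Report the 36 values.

[36, 0, 0, 0, 0, 0, 0, 0, 0, 0, 0, 0, 0, 0, 0, 1, 0, 4, 0, 0, 0, 1, 1, 1, 0, 4, 0, 0, 0, 0, 0, 2, 0, 0, 0, 0]

Z[0]=36
i=1: outside box; Z[1]=0
i=2: outside box; Z[2]=0
i=3: outside box; Z[3]=0
i=4: outside box; Z[4]=0
i=5: outside box; Z[5]=0
i=6: outside box; Z[6]=0
i=7: outside box; Z[7]=0
i=8: outside box; Z[8]=0
i=9: outside box; Z[9]=0
i=10: outside box; Z[10]=0
i=11: outside box; Z[11]=0
i=12: outside box; Z[12]=0
i=13: outside box; Z[13]=0
i=14: outside box; Z[14]=0
i=15: outside box; Z[15]=1 scan→box=[15,16)
i=16: outside box; Z[16]=0
i=17: outside box; Z[17]=4 scan→box=[17,21)
i=18: min(r-i=3, Z[1]=0)=0; Z[18]=0
i=19: min(r-i=2, Z[2]=0)=0; Z[19]=0
i=20: min(r-i=1, Z[3]=0)=0; Z[20]=0
i=21: outside box; Z[21]=1 scan→box=[21,22)
i=22: outside box; Z[22]=1 scan→box=[22,23)
i=23: outside box; Z[23]=1 scan→box=[23,24)
i=24: outside box; Z[24]=0
i=25: outside box; Z[25]=4 scan→box=[25,29)
i=26: min(r-i=3, Z[1]=0)=0; Z[26]=0
i=27: min(r-i=2, Z[2]=0)=0; Z[27]=0
i=28: min(r-i=1, Z[3]=0)=0; Z[28]=0
i=29: outside box; Z[29]=0
i=30: outside box; Z[30]=0
i=31: outside box; Z[31]=2 scan→box=[31,33)
i=32: min(r-i=1, Z[1]=0)=0; Z[32]=0
i=33: outside box; Z[33]=0
i=34: outside box; Z[34]=0
i=35: outside box; Z[35]=0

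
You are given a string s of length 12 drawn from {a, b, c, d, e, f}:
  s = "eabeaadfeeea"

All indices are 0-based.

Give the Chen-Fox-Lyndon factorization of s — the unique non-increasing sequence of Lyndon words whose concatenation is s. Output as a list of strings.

["e", "abe", "aadfeee", "a"]

emit factor 1: 'e' (i=0, period=1)
emit factor 2: 'abe' (i=1, period=3)
emit factor 3: 'aadfeee' (i=4, period=7)
emit factor 4: 'a' (i=11, period=1)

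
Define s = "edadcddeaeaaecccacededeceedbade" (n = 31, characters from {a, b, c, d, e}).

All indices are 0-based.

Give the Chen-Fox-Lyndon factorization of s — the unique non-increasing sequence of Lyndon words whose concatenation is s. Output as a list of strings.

["e", "d", "adcddeae", "aaecccacededeceedbade"]

emit factor 1: 'e' (i=0, period=1)
emit factor 2: 'd' (i=1, period=1)
emit factor 3: 'adcddeae' (i=2, period=8)
emit factor 4: 'aaecccacededeceedbade' (i=10, period=21)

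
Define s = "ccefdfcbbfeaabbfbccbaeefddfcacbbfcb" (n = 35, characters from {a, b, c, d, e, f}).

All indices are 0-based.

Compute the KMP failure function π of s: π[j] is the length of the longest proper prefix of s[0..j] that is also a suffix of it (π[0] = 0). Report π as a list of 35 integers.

[0, 1, 0, 0, 0, 0, 1, 0, 0, 0, 0, 0, 0, 0, 0, 0, 0, 1, 2, 0, 0, 0, 0, 0, 0, 0, 0, 1, 0, 1, 0, 0, 0, 1, 0]

π[0] = 0
j=1 s[j]='c': π[1]=1 (border 'c')
j=2 s[j]='e': k: 1→0; π[2]=0 (border '')
j=3 s[j]='f': π[3]=0 (border '')
j=4 s[j]='d': π[4]=0 (border '')
j=5 s[j]='f': π[5]=0 (border '')
j=6 s[j]='c': π[6]=1 (border 'c')
j=7 s[j]='b': k: 1→0; π[7]=0 (border '')
j=8 s[j]='b': π[8]=0 (border '')
j=9 s[j]='f': π[9]=0 (border '')
j=10 s[j]='e': π[10]=0 (border '')
j=11 s[j]='a': π[11]=0 (border '')
j=12 s[j]='a': π[12]=0 (border '')
j=13 s[j]='b': π[13]=0 (border '')
j=14 s[j]='b': π[14]=0 (border '')
j=15 s[j]='f': π[15]=0 (border '')
j=16 s[j]='b': π[16]=0 (border '')
j=17 s[j]='c': π[17]=1 (border 'c')
j=18 s[j]='c': π[18]=2 (border 'cc')
j=19 s[j]='b': k: 2→1→0; π[19]=0 (border '')
j=20 s[j]='a': π[20]=0 (border '')
j=21 s[j]='e': π[21]=0 (border '')
j=22 s[j]='e': π[22]=0 (border '')
j=23 s[j]='f': π[23]=0 (border '')
j=24 s[j]='d': π[24]=0 (border '')
j=25 s[j]='d': π[25]=0 (border '')
j=26 s[j]='f': π[26]=0 (border '')
j=27 s[j]='c': π[27]=1 (border 'c')
j=28 s[j]='a': k: 1→0; π[28]=0 (border '')
j=29 s[j]='c': π[29]=1 (border 'c')
j=30 s[j]='b': k: 1→0; π[30]=0 (border '')
j=31 s[j]='b': π[31]=0 (border '')
j=32 s[j]='f': π[32]=0 (border '')
j=33 s[j]='c': π[33]=1 (border 'c')
j=34 s[j]='b': k: 1→0; π[34]=0 (border '')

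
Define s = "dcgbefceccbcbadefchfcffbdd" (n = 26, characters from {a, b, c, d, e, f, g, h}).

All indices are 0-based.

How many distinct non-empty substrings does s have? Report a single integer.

sorted suffixes:
  #0 SA[0]=13  'adefchfcffbdd'
  #1 SA[1]=12  'badefchfcffbdd'
  #2 SA[2]=10  'bcbadefchfcffbdd'
  #3 SA[3]=23  'bdd'
  #4 SA[4]=3  'befceccbcbadefchfcffbdd'
  #5 SA[5]=11  'cbadefchfcffbdd'
  #6 SA[6]=9  'cbcbadefchfcffbdd'
  #7 SA[7]=8  'ccbcbadefchfcffbdd'
  #8 SA[8]=6  'ceccbcbadefchfcffbdd'
  #9 SA[9]=20  'cffbdd'
  #10 SA[10]=1  'cgbefceccbcbadefchfcffbdd'
  #11 SA[11]=17  'chfcffbdd'
  #12 SA[12]=25  'd'
  #13 SA[13]=0  'dcgbefceccbcbadefchfcffbdd'
  #14 SA[14]=24  'dd'
  #15 SA[15]=14  'defchfcffbdd'
  #16 SA[16]=7  'eccbcbadefchfcffbdd'
  #17 SA[17]=4  'efceccbcbadefchfcffbdd'
  #18 SA[18]=15  'efchfcffbdd'
  #19 SA[19]=22  'fbdd'
  #20 SA[20]=5  'fceccbcbadefchfcffbdd'
  #21 SA[21]=19  'fcffbdd'
  #22 SA[22]=16  'fchfcffbdd'
  #23 SA[23]=21  'ffbdd'
  #24 SA[24]=2  'gbefceccbcbadefchfcffbdd'
  #25 SA[25]=18  'hfcffbdd'

SA = [13, 12, 10, 23, 3, 11, 9, 8, 6, 20, 1, 17, 25, 0, 24, 14, 7, 4, 15, 22, 5, 19, 16, 21, 2, 18]
i: (SA[i-1],SA[i]) lcp shared
  1: (13,12) 0 ''
  2: (12,10) 1 'b'
  3: (10,23) 1 'b'
  4: (23,3) 1 'b'
  5: (3,11) 0 ''
  6: (11,9) 2 'cb'
  7: (9,8) 1 'c'
  8: (8,6) 1 'c'
  9: (6,20) 1 'c'
  10: (20,1) 1 'c'
  11: (1,17) 1 'c'
  12: (17,25) 0 ''
  13: (25,0) 1 'd'
  14: (0,24) 1 'd'
  15: (24,14) 1 'd'
  16: (14,7) 0 ''
  17: (7,4) 1 'e'
  18: (4,15) 3 'efc'
  19: (15,22) 0 ''
  20: (22,5) 1 'f'
  21: (5,19) 2 'fc'
  22: (19,16) 2 'fc'
  23: (16,21) 1 'f'
  24: (21,2) 0 ''
  25: (2,18) 0 ''

n(n+1)/2 = 26·27/2 = 351
Σ LCP = 0 + 0 + 1 + 1 + 1 + 0 + 2 + 1 + 1 + 1 + 1 + 1 + 0 + 1 + 1 + 1 + 0 + 1 + 3 + 0 + 1 + 2 + 2 + 1 + 0 + 0 = 23
distinct = 351 − 23 = 328

328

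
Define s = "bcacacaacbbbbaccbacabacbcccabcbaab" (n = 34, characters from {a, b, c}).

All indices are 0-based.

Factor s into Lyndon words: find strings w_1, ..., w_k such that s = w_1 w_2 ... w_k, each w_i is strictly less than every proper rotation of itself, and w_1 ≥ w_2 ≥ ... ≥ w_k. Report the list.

emit factor 1: 'bc' (i=0, period=2)
emit factor 2: 'ac' (i=2, period=2)
emit factor 3: 'ac' (i=4, period=2)
emit factor 4: 'aacbbbbaccbacabacbcccabcb' (i=6, period=25)
emit factor 5: 'aab' (i=31, period=3)

["bc", "ac", "ac", "aacbbbbaccbacabacbcccabcb", "aab"]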